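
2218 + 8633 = 10851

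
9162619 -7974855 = 1187764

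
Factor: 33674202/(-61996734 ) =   -  19^(-1)* 41^1*103^1*443^1*181277^( - 1)=- 1870789/3444263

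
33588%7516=3524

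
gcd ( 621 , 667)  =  23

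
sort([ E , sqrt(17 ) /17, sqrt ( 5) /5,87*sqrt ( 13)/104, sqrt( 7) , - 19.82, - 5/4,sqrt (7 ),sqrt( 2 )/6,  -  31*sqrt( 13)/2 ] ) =[ -31*sqrt( 13 )/2, - 19.82, - 5/4, sqrt(2)/6, sqrt( 17) /17, sqrt(5)/5 , sqrt ( 7)  ,  sqrt (7 ), E, 87*sqrt(13 ) /104 ]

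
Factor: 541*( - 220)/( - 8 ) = 2^( - 1 )*5^1*11^1*541^1 =29755/2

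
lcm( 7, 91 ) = 91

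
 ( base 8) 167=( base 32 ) 3n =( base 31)3Q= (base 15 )7E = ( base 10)119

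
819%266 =21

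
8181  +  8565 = 16746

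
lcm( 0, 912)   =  0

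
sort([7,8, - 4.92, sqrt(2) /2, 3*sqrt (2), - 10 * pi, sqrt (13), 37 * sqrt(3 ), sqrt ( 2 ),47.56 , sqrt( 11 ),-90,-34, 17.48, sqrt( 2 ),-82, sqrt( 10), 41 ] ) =[ - 90, -82, - 34 , - 10 * pi,-4.92,sqrt( 2)/2, sqrt(2), sqrt(2 ),  sqrt ( 10), sqrt(11 ),sqrt(13), 3*sqrt ( 2), 7,8,17.48,41, 47.56,37*sqrt( 3)]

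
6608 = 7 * 944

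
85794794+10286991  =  96081785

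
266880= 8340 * 32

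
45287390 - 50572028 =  - 5284638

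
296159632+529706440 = 825866072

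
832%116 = 20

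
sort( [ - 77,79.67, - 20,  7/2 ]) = [ - 77,-20,7/2, 79.67]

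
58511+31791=90302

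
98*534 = 52332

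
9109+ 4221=13330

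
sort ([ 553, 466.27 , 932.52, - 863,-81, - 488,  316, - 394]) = [ - 863,-488  , - 394, - 81, 316 , 466.27,  553,  932.52]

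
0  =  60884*0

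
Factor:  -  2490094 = - 2^1*41^1*30367^1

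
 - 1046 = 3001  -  4047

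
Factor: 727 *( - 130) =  -2^1 * 5^1*13^1*727^1 = - 94510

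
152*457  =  69464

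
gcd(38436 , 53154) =6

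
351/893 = 351/893 = 0.39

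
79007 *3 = 237021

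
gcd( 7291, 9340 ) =1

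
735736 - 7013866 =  - 6278130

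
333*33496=11154168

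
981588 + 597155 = 1578743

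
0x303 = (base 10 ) 771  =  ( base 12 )543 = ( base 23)1AC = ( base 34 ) mn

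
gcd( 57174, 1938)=6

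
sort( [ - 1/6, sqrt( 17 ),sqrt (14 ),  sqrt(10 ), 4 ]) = [-1/6, sqrt ( 10 ), sqrt(14) , 4,sqrt(17)]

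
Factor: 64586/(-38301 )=- 86/51=   -2^1*3^( - 1 )*17^(-1 )*43^1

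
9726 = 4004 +5722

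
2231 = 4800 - 2569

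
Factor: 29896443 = 3^2*19^1*359^1*487^1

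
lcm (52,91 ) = 364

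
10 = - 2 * ( - 5 )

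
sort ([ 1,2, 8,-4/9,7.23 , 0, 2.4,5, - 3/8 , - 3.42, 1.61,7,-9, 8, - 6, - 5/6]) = [ - 9,  -  6, - 3.42,-5/6, - 4/9, - 3/8,  0, 1, 1.61,  2,2.4 , 5,  7, 7.23, 8, 8]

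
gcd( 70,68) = 2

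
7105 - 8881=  - 1776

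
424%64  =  40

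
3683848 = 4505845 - 821997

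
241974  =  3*80658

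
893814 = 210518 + 683296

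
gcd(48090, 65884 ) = 14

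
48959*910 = 44552690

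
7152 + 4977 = 12129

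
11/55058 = 11/55058 = 0.00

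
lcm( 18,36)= 36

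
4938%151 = 106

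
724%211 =91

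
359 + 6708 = 7067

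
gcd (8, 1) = 1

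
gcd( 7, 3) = 1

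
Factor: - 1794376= - 2^3*61^1*3677^1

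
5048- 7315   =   - 2267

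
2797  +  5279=8076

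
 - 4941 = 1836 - 6777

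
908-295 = 613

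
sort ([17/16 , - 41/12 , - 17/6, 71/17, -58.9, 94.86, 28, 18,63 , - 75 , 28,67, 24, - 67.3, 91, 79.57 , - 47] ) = [-75, - 67.3, - 58.9,  -  47,-41/12,-17/6,  17/16, 71/17,18,24,28, 28, 63,67, 79.57, 91,94.86] 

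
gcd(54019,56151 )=1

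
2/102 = 1/51=   0.02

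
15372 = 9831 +5541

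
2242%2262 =2242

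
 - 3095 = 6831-9926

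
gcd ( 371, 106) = 53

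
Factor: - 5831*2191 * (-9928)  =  2^3* 7^4 * 17^2*73^1 *313^1 =126837358088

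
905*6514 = 5895170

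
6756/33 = 2252/11  =  204.73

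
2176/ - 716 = -4+172/179  =  - 3.04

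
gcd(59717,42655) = 8531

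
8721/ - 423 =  - 21+18/47=-20.62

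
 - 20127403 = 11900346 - 32027749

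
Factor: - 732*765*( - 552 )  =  2^5*  3^4* 5^1*17^1*23^1*61^1 = 309108960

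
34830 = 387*90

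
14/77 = 2/11=0.18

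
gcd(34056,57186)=18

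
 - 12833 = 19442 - 32275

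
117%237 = 117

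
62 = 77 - 15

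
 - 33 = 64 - 97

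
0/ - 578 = 0/1 = - 0.00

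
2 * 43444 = 86888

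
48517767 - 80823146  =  -32305379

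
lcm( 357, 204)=1428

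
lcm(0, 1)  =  0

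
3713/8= 3713/8 = 464.12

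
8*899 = 7192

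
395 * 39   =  15405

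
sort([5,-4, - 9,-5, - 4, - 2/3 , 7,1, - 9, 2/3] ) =[ - 9, - 9,-5, - 4, - 4, - 2/3 , 2/3,1,5,7] 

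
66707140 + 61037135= 127744275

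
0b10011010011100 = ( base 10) 9884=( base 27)DF2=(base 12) 5878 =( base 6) 113432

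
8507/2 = 8507/2 = 4253.50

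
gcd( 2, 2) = 2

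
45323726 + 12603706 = 57927432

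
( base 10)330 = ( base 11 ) 280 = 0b101001010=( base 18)106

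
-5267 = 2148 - 7415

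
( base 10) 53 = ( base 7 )104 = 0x35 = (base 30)1n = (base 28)1p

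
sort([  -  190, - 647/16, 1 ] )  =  [ - 190, - 647/16, 1] 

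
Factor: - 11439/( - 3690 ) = 2^( - 1)*  5^( - 1 )*31^1 = 31/10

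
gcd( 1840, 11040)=1840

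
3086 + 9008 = 12094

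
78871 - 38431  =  40440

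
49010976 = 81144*604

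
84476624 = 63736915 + 20739709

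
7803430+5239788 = 13043218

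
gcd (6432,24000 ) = 96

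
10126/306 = 5063/153 = 33.09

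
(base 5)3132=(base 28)ep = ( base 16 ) 1A1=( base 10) 417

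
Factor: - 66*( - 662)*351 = 15335892 = 2^2*3^4*11^1*13^1*331^1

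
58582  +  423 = 59005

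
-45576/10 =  - 22788/5 = - 4557.60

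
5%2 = 1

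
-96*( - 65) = 6240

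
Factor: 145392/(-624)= -233  =  - 233^1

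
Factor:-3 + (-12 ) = -3^1 * 5^1 = -15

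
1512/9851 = 1512/9851 = 0.15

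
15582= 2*7791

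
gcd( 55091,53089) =1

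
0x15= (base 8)25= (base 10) 21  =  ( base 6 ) 33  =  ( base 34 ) L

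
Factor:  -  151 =-151^1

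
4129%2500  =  1629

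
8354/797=8354/797=10.48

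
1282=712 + 570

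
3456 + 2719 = 6175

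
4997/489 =10 + 107/489 = 10.22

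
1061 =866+195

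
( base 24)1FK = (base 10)956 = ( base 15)43b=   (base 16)3bc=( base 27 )18B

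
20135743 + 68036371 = 88172114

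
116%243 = 116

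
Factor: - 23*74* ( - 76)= 2^3*19^1*23^1*37^1 = 129352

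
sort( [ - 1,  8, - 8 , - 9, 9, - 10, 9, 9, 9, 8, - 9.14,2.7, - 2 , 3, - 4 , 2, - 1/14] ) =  [ - 10, - 9.14,-9, - 8, - 4, - 2, - 1, - 1/14,  2,2.7, 3,8,8,9, 9, 9, 9]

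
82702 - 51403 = 31299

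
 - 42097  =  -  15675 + - 26422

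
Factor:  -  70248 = - 2^3*3^1*2927^1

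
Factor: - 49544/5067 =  - 88/9   =  - 2^3 * 3^( - 2)*11^1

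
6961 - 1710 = 5251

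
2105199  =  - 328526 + 2433725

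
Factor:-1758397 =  - 1758397^1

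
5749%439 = 42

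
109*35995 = 3923455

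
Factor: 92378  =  2^1*11^1*13^1* 17^1*19^1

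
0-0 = 0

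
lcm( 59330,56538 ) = 4805730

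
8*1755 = 14040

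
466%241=225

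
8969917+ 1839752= 10809669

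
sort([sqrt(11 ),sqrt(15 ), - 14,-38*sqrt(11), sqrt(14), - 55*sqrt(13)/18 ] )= [-38 * sqrt( 11 ),-14,-55*sqrt(13 ) /18, sqrt ( 11 ), sqrt(14),  sqrt(15) ] 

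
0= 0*3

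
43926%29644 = 14282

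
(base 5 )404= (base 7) 206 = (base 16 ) 68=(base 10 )104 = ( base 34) 32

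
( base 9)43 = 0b100111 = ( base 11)36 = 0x27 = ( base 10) 39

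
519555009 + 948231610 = 1467786619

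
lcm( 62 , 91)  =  5642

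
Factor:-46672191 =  - 3^2 *17^1 * 305047^1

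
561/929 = 561/929  =  0.60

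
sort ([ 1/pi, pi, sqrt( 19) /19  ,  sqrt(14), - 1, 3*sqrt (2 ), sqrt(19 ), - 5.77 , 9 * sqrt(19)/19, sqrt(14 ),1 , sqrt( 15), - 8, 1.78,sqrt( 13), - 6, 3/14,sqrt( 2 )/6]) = [-8,- 6, - 5.77, -1, 3/14,  sqrt( 19 )/19,  sqrt ( 2 ) /6, 1/pi, 1, 1.78,9*sqrt(19)/19, pi,sqrt(13), sqrt ( 14 ), sqrt ( 14 ), sqrt(15),3*sqrt ( 2),sqrt ( 19)]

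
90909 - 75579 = 15330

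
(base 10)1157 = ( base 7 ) 3242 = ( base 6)5205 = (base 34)101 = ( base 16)485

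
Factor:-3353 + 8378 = 3^1*5^2*67^1 = 5025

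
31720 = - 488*( - 65) 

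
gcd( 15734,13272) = 2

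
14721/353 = 41+ 248/353 = 41.70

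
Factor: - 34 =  - 2^1*17^1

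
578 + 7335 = 7913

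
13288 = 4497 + 8791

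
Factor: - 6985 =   -  5^1*11^1*127^1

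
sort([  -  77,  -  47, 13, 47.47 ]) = [  -  77,  -  47, 13,  47.47 ] 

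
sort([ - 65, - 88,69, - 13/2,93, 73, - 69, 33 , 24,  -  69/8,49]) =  [- 88,-69, - 65, - 69/8, - 13/2, 24,33,49, 69,  73,93]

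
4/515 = 4/515  =  0.01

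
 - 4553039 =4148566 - 8701605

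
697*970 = 676090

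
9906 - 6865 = 3041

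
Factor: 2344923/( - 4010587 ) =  - 3^3*19^1*653^1 * 572941^( - 1 ) = - 334989/572941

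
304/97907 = 16/5153 =0.00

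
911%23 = 14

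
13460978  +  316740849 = 330201827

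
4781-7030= - 2249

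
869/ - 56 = - 16 + 27/56 = - 15.52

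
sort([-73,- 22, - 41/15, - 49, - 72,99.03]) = [-73, - 72,-49,-22, - 41/15, 99.03]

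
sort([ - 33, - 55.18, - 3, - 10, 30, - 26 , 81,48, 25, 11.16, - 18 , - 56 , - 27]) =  [-56, -55.18,- 33,-27,-26,-18 , - 10 ,-3 , 11.16, 25, 30, 48,81 ] 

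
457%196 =65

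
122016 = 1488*82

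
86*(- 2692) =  - 231512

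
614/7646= 307/3823 = 0.08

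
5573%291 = 44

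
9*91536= 823824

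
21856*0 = 0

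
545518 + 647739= 1193257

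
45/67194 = 5/7466 = 0.00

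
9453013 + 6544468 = 15997481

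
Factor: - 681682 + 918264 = 236582 =2^1*29^1*4079^1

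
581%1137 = 581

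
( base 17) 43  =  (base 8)107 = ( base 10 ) 71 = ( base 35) 21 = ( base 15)4B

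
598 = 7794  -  7196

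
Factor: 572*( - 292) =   -  167024 = -  2^4*11^1*13^1*73^1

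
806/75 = 10 +56/75 =10.75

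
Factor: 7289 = 37^1*197^1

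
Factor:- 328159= - 13^1 * 25243^1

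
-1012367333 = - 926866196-85501137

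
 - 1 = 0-1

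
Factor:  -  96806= - 2^1*97^1*499^1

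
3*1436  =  4308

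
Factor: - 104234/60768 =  - 2^(-4)*3^( - 2 )*13^1*19^1 = -  247/144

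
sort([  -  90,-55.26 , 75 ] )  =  [ - 90,-55.26,75 ]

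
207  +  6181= 6388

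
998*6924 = 6910152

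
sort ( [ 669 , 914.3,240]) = [ 240,  669,914.3]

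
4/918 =2/459=0.00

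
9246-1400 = 7846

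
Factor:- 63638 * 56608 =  - 3602419904  =  -2^6*29^1 * 47^1 * 61^1*677^1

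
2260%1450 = 810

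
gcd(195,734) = 1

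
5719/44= 5719/44 = 129.98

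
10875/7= 10875/7 = 1553.57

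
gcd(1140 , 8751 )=3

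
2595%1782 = 813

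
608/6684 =152/1671 = 0.09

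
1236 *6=7416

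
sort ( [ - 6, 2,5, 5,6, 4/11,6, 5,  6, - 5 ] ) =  [-6,- 5, 4/11,2, 5,5,5, 6, 6, 6 ] 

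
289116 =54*5354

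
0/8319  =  0 =0.00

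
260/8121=260/8121 = 0.03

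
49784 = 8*6223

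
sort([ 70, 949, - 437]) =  [ - 437, 70,  949 ] 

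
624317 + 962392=1586709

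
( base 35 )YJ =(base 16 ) 4b9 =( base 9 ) 1583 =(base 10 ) 1209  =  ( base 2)10010111001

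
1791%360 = 351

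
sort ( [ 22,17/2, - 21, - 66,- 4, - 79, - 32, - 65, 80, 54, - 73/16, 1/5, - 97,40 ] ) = [-97, - 79, - 66, - 65, - 32 , - 21, - 73/16, - 4, 1/5 , 17/2,22, 40, 54, 80] 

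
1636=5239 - 3603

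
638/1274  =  319/637 = 0.50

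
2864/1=2864 = 2864.00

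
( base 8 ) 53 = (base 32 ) 1B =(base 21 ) 21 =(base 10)43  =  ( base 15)2d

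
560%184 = 8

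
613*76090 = 46643170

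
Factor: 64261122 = 2^1 *3^1*17^1 * 53^1*11887^1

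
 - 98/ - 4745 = 98/4745 = 0.02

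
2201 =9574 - 7373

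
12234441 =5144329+7090112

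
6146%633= 449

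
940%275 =115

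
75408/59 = 1278 + 6/59 = 1278.10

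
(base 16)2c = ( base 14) 32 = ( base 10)44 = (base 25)1J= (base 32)1C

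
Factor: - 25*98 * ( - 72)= 176400= 2^4* 3^2 * 5^2*7^2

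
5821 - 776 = 5045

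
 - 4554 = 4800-9354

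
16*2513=40208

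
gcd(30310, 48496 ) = 6062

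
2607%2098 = 509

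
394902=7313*54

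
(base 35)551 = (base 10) 6301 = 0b1100010011101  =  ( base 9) 8571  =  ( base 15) 1D01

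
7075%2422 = 2231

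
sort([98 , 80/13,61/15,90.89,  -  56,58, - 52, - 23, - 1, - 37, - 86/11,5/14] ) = [ - 56  , - 52, - 37, - 23, - 86/11, - 1, 5/14, 61/15,  80/13, 58,90.89,98 ] 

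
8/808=1/101 = 0.01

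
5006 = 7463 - 2457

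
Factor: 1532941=17^1 * 90173^1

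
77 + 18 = 95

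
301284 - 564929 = -263645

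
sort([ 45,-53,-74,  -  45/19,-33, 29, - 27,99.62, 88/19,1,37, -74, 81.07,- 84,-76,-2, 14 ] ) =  [  -  84, - 76, - 74, - 74, - 53, - 33,  -  27, -45/19,-2,1,88/19, 14,29, 37,45,81.07,99.62 ] 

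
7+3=10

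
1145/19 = 60 + 5/19 = 60.26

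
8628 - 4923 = 3705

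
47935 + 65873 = 113808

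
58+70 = 128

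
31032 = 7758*4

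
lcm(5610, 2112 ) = 179520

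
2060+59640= 61700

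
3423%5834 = 3423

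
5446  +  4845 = 10291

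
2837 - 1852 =985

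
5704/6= 2852/3 = 950.67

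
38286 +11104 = 49390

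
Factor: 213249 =3^1*31^1 * 2293^1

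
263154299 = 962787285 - 699632986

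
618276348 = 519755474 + 98520874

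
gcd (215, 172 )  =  43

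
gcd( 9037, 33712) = 7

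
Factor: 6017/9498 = 2^( - 1)*3^(-1 )*11^1 *547^1 * 1583^(-1)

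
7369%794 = 223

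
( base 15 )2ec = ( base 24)140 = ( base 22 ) 18c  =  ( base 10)672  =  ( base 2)1010100000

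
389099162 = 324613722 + 64485440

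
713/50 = 713/50 = 14.26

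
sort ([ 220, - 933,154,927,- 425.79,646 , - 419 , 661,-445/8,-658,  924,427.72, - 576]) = [ - 933, - 658, - 576,-425.79,-419, - 445/8,154, 220,427.72, 646,661,924, 927 ]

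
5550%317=161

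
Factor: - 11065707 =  - 3^3*409841^1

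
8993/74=121+39/74 =121.53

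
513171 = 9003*57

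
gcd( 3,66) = 3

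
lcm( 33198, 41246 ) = 1361118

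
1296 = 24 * 54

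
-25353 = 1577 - 26930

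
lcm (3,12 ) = 12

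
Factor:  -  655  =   - 5^1*131^1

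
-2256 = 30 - 2286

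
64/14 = 32/7  =  4.57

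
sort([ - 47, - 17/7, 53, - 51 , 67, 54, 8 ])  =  [ - 51, - 47 , - 17/7,8 , 53,  54,67]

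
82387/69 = 82387/69= 1194.01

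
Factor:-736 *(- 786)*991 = 573289536=2^6*3^1*23^1*131^1*991^1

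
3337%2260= 1077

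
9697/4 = 2424 +1/4 = 2424.25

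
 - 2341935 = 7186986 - 9528921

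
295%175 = 120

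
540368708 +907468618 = 1447837326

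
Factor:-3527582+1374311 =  - 3^1*17^1*42221^1  =  - 2153271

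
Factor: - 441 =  -3^2*7^2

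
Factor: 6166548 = 2^2*3^2*171293^1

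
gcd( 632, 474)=158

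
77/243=77/243 = 0.32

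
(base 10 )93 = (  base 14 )69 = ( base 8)135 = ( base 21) 49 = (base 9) 113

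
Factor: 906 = 2^1*3^1*151^1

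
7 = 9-2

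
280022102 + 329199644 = 609221746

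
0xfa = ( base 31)82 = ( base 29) 8I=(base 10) 250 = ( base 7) 505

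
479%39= 11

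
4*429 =1716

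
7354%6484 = 870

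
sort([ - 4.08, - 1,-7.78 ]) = [ - 7.78, - 4.08,-1 ] 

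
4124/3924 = 1+50/981 =1.05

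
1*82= 82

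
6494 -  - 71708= 78202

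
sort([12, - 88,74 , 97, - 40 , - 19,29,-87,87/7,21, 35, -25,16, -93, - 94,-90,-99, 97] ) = [ - 99,  -  94,  -  93, - 90, - 88, - 87,  -  40,-25 , - 19,12,87/7,16, 21,29, 35,74, 97,97] 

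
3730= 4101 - 371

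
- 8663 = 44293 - 52956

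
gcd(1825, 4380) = 365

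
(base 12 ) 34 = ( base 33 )17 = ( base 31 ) 19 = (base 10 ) 40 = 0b101000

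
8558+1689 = 10247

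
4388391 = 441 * 9951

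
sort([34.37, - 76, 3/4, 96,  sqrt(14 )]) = [-76,3/4, sqrt( 14),34.37,96] 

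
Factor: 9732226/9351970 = 4866113/4675985 = 5^(-1 )*7^1*29^1*23971^1*935197^(-1 ) 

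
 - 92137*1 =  - 92137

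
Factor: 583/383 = 11^1* 53^1*383^(- 1)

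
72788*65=4731220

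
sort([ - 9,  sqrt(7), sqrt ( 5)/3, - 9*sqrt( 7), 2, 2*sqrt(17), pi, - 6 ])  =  [  -  9* sqrt( 7 ), - 9, - 6, sqrt(5)/3,2,sqrt ( 7), pi, 2*sqrt( 17)]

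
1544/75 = 20 + 44/75 = 20.59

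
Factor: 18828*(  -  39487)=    - 743461236 = - 2^2*3^2 * 7^1*523^1*5641^1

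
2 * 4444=8888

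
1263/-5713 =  - 1263/5713 = - 0.22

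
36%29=7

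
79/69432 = 79/69432   =  0.00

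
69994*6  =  419964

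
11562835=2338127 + 9224708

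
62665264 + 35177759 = 97843023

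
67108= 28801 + 38307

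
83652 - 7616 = 76036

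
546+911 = 1457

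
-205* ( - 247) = 50635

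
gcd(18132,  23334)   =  6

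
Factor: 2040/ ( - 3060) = -2^1*3^ ( - 1 ) = - 2/3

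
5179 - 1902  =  3277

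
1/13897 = 1/13897 = 0.00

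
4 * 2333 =9332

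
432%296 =136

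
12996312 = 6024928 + 6971384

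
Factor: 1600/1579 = 2^6*5^2*1579^(-1) 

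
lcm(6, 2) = 6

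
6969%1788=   1605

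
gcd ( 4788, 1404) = 36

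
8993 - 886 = 8107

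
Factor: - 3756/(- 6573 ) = 4/7 = 2^2*7^( - 1 )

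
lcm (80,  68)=1360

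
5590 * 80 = 447200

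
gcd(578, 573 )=1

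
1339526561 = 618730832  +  720795729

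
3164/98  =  32 + 2/7 = 32.29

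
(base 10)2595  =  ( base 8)5043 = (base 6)20003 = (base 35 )245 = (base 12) 1603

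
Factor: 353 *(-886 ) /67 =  - 2^1*67^( - 1)*353^1*443^1 = - 312758/67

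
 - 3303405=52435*( - 63)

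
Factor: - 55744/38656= -2^( - 2 )*13^1*67^1 * 151^(-1) = - 871/604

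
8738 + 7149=15887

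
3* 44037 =132111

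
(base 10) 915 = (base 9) 1226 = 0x393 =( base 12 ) 643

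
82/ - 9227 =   -  82/9227= - 0.01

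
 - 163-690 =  - 853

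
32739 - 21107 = 11632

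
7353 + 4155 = 11508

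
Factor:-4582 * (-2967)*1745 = 23722915530 = 2^1*3^1*5^1*23^1*29^1*43^1*79^1*  349^1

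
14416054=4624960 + 9791094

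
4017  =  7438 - 3421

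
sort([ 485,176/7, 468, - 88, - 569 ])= [ - 569,- 88, 176/7, 468 , 485]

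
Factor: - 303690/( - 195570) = 3^(-1 )*41^( - 1) * 191^1 = 191/123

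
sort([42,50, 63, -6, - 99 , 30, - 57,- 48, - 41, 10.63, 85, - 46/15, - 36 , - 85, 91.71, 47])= [ - 99,-85, - 57, - 48, - 41,-36, - 6, - 46/15, 10.63 , 30,42, 47, 50, 63,85,91.71] 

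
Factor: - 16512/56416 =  - 2^2*3^1 * 41^( -1)  =  - 12/41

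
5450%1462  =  1064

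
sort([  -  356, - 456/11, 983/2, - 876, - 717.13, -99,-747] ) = [ - 876, - 747,-717.13, - 356, - 99, - 456/11, 983/2]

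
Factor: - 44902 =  - 2^1*11^1*13^1*157^1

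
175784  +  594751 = 770535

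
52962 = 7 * 7566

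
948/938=474/469 = 1.01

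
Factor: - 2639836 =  -2^2*31^1*61^1*349^1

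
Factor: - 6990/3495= - 2= - 2^1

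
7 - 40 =-33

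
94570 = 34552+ 60018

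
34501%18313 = 16188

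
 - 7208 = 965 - 8173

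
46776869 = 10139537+36637332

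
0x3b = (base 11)54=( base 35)1o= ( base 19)32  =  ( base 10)59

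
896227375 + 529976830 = 1426204205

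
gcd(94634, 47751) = 1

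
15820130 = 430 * 36791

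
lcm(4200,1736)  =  130200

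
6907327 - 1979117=4928210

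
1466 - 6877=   -  5411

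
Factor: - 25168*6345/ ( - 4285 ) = 2^4*3^3*11^2*13^1 * 47^1 * 857^( - 1) = 31938192/857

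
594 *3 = 1782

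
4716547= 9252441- 4535894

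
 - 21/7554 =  - 1  +  2511/2518 = - 0.00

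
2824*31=87544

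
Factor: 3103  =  29^1*107^1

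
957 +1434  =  2391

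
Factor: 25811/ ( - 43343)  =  - 53/89=-53^1*89^( - 1)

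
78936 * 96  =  7577856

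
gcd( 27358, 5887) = 1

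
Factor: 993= 3^1*331^1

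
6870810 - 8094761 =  - 1223951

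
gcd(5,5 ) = 5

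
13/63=13/63 = 0.21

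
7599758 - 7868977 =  - 269219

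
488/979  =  488/979 = 0.50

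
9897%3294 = 15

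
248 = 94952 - 94704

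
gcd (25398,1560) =6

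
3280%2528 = 752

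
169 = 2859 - 2690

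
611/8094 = 611/8094= 0.08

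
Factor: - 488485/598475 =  -151/185 = -5^(-1)*37^( - 1)*151^1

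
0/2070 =0= 0.00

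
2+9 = 11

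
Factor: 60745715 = 5^1*383^1*  31721^1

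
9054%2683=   1005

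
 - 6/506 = -3/253 = - 0.01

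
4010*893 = 3580930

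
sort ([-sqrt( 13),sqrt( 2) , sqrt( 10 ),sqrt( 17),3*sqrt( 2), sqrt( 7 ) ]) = [ - sqrt(13 ), sqrt ( 2), sqrt( 7 ),sqrt(10),sqrt( 17),  3*sqrt(2 ) ] 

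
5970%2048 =1874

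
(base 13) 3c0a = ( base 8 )20665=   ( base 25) DK4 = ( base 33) 7UG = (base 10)8629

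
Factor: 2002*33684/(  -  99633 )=-2^3*7^2*11^1*13^1*401^1*33211^( - 1 ) = -  22478456/33211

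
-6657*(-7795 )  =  51891315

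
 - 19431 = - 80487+61056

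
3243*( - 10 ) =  - 32430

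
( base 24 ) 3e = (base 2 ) 1010110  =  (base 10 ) 86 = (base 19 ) 4A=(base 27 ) 35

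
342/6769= 342/6769= 0.05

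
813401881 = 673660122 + 139741759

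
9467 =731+8736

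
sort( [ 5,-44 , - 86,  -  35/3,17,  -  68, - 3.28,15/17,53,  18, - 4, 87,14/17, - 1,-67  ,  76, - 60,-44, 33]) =[ - 86, - 68, - 67, - 60, - 44, - 44,  -  35/3,-4,-3.28,-1 , 14/17, 15/17,5, 17, 18 , 33 , 53, 76,87] 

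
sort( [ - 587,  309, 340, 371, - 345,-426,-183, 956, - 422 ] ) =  [ - 587, - 426, - 422, - 345 , - 183, 309, 340,371, 956 ] 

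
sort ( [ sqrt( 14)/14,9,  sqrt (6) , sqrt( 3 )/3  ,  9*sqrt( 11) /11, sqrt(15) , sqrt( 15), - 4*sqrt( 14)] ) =[ - 4 * sqrt( 14 ), sqrt(14)/14, sqrt( 3)/3,sqrt(6), 9*  sqrt( 11) /11,sqrt( 15) , sqrt( 15) , 9]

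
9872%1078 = 170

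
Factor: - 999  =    -  3^3 * 37^1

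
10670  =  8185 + 2485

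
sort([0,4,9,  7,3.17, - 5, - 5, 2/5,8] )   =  [ - 5,-5, 0 , 2/5, 3.17, 4, 7,8, 9]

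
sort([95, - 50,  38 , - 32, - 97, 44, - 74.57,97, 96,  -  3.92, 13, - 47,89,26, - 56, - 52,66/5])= [-97,-74.57, - 56, - 52, - 50, - 47, - 32, - 3.92,13,66/5, 26,38, 44, 89, 95, 96, 97] 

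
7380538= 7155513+225025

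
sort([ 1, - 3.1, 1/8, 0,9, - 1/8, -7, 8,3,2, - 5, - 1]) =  [-7,-5, - 3.1, - 1, - 1/8,0,1/8,1,  2,3,  8,9]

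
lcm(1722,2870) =8610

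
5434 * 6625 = 36000250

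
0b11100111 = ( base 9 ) 276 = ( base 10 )231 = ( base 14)127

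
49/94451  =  7/13493  =  0.00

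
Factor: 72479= 11^2 * 599^1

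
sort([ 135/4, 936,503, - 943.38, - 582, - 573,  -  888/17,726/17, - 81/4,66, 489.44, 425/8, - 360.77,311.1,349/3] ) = [ - 943.38, - 582, - 573 , -360.77, - 888/17, - 81/4,  135/4 , 726/17, 425/8 , 66,349/3, 311.1, 489.44 , 503 , 936 ]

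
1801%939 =862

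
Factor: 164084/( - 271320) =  - 2^( - 1 ) * 3^ (-1)*5^ ( - 1) * 7^( - 1 ) * 127^1  =  -  127/210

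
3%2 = 1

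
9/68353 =9/68353 = 0.00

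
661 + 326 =987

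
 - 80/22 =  - 40/11  =  - 3.64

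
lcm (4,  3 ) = 12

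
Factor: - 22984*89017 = - 2^3 *13^2*17^1 * 89017^1=- 2045966728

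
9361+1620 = 10981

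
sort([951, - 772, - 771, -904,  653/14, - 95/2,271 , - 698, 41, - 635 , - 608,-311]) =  [ - 904, - 772, - 771,-698, - 635, - 608, - 311 ,-95/2,41, 653/14, 271,951] 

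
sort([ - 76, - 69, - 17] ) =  [ - 76, - 69, - 17] 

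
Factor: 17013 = 3^1*53^1*107^1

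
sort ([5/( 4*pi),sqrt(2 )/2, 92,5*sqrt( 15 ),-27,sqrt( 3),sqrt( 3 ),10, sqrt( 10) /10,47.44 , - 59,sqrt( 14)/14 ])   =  [  -  59, - 27, sqrt( 14 )/14,sqrt(10 )/10,5/( 4*pi) , sqrt( 2)/2,sqrt( 3), sqrt(3 ), 10, 5*sqrt( 15 ),47.44,92]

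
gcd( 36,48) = 12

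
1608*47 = 75576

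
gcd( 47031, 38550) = 771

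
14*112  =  1568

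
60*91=5460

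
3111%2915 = 196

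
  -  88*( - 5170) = 454960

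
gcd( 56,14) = 14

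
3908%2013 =1895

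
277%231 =46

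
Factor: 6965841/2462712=2^( - 3 )*7^( - 1 ) * 107^( -1)*137^( - 1 )*2321947^1 = 2321947/820904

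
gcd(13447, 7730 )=1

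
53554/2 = 26777 = 26777.00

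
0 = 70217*0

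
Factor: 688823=17^1*40519^1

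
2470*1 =2470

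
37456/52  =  720  +  4/13 = 720.31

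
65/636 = 65/636 =0.10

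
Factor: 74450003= 31^1*829^1* 2897^1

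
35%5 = 0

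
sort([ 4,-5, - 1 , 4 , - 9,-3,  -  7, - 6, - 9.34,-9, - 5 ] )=[ - 9.34  , - 9,- 9, - 7, - 6, - 5, - 5, - 3, - 1,  4, 4 ]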